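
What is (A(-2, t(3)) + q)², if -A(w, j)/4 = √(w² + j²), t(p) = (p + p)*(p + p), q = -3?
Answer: 20809 + 240*√13 ≈ 21674.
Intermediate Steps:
t(p) = 4*p² (t(p) = (2*p)*(2*p) = 4*p²)
A(w, j) = -4*√(j² + w²) (A(w, j) = -4*√(w² + j²) = -4*√(j² + w²))
(A(-2, t(3)) + q)² = (-4*√((4*3²)² + (-2)²) - 3)² = (-4*√((4*9)² + 4) - 3)² = (-4*√(36² + 4) - 3)² = (-4*√(1296 + 4) - 3)² = (-40*√13 - 3)² = (-3 - 40*√13)²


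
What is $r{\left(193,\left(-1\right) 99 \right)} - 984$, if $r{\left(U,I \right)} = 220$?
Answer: $-764$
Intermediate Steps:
$r{\left(193,\left(-1\right) 99 \right)} - 984 = 220 - 984 = -764$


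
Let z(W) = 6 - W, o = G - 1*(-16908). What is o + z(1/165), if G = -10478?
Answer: 1061939/165 ≈ 6436.0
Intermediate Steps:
o = 6430 (o = -10478 - 1*(-16908) = -10478 + 16908 = 6430)
o + z(1/165) = 6430 + (6 - 1/165) = 6430 + 989/165 = 1061939/165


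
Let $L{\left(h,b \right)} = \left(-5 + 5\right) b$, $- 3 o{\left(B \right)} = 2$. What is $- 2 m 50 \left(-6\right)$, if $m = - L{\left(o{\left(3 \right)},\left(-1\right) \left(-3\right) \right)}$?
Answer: $0$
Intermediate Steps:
$o{\left(B \right)} = - \frac{2}{3}$ ($o{\left(B \right)} = \left(- \frac{1}{3}\right) 2 = - \frac{2}{3}$)
$L{\left(h,b \right)} = 0$ ($L{\left(h,b \right)} = 0 b = 0$)
$m = 0$ ($m = \left(-1\right) 0 = 0$)
$- 2 m 50 \left(-6\right) = \left(-2\right) 0 \cdot 50 \left(-6\right) = 0 \cdot 50 \left(-6\right) = 0 \left(-6\right) = 0$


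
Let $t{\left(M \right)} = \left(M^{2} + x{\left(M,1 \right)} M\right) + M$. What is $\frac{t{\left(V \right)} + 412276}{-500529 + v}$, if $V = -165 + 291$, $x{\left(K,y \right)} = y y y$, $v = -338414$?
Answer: $- \frac{428404}{838943} \approx -0.51065$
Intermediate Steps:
$x{\left(K,y \right)} = y^{3}$ ($x{\left(K,y \right)} = y^{2} y = y^{3}$)
$V = 126$
$t{\left(M \right)} = M^{2} + 2 M$ ($t{\left(M \right)} = \left(M^{2} + 1^{3} M\right) + M = \left(M^{2} + 1 M\right) + M = \left(M^{2} + M\right) + M = \left(M + M^{2}\right) + M = M^{2} + 2 M$)
$\frac{t{\left(V \right)} + 412276}{-500529 + v} = \frac{126 \left(2 + 126\right) + 412276}{-500529 - 338414} = \frac{126 \cdot 128 + 412276}{-838943} = \left(16128 + 412276\right) \left(- \frac{1}{838943}\right) = 428404 \left(- \frac{1}{838943}\right) = - \frac{428404}{838943}$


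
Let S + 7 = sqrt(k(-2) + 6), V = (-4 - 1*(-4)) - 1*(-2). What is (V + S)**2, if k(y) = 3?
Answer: 4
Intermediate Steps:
V = 2 (V = (-4 + 4) + 2 = 0 + 2 = 2)
S = -4 (S = -7 + sqrt(3 + 6) = -7 + sqrt(9) = -7 + 3 = -4)
(V + S)**2 = (2 - 4)**2 = (-2)**2 = 4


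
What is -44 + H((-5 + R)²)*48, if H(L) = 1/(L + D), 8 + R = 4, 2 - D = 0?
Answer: -3604/83 ≈ -43.422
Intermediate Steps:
D = 2 (D = 2 - 1*0 = 2 + 0 = 2)
R = -4 (R = -8 + 4 = -4)
H(L) = 1/(2 + L) (H(L) = 1/(L + 2) = 1/(2 + L))
-44 + H((-5 + R)²)*48 = -44 + 48/(2 + (-5 - 4)²) = -44 + 48/(2 + (-9)²) = -44 + 48/(2 + 81) = -44 + 48/83 = -3604/83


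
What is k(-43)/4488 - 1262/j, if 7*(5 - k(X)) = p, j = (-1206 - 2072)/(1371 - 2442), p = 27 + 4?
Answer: -43865615/106386 ≈ -412.33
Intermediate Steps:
p = 31
j = 3278/1071 (j = -3278/(-1071) = -3278*(-1/1071) = 3278/1071 ≈ 3.0607)
k(X) = 4/7 (k(X) = 5 - ⅐*31 = 5 - 31/7 = 4/7)
k(-43)/4488 - 1262/j = (4/7)/4488 - 1262/3278/1071 = (4/7)*(1/4488) - 1262*1071/3278 = 1/7854 - 675801/1639 = -43865615/106386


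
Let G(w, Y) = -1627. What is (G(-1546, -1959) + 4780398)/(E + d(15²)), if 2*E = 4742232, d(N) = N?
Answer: 4778771/2371341 ≈ 2.0152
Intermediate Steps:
E = 2371116 (E = (½)*4742232 = 2371116)
(G(-1546, -1959) + 4780398)/(E + d(15²)) = (-1627 + 4780398)/(2371116 + 15²) = 4778771/(2371116 + 225) = 4778771/2371341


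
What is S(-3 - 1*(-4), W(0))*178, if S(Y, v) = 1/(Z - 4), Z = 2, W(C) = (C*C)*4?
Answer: -89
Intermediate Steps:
W(C) = 4*C² (W(C) = C²*4 = 4*C²)
S(Y, v) = -½ (S(Y, v) = 1/(2 - 4) = 1/(-2) = -½)
S(-3 - 1*(-4), W(0))*178 = -½*178 = -89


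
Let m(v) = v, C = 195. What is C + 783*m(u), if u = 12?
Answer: 9591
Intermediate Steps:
C + 783*m(u) = 195 + 783*12 = 195 + 9396 = 9591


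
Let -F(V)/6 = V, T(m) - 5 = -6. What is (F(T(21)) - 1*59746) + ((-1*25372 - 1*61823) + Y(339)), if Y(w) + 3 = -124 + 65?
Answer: -146997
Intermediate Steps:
T(m) = -1 (T(m) = 5 - 6 = -1)
F(V) = -6*V
Y(w) = -62 (Y(w) = -3 + (-124 + 65) = -3 - 59 = -62)
(F(T(21)) - 1*59746) + ((-1*25372 - 1*61823) + Y(339)) = (-6*(-1) - 1*59746) + ((-1*25372 - 1*61823) - 62) = (6 - 59746) + ((-25372 - 61823) - 62) = -59740 + (-87195 - 62) = -59740 - 87257 = -146997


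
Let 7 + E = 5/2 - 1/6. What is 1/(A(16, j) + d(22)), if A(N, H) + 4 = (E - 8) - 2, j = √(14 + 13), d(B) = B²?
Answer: 3/1396 ≈ 0.0021490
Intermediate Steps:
j = 3*√3 (j = √27 = 3*√3 ≈ 5.1962)
E = -14/3 (E = -7 + (5/2 - 1/6) = -7 + (5*(½) - 1*⅙) = -7 + (5/2 - ⅙) = -7 + 7/3 = -14/3 ≈ -4.6667)
A(N, H) = -56/3 (A(N, H) = -4 + ((-14/3 - 8) - 2) = -4 + (-38/3 - 2) = -4 - 44/3 = -56/3)
1/(A(16, j) + d(22)) = 1/(-56/3 + 22²) = 1/(-56/3 + 484) = 1/(1396/3) = 3/1396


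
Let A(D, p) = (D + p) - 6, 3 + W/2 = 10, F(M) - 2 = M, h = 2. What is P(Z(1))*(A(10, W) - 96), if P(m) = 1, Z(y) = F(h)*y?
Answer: -78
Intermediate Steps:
F(M) = 2 + M
Z(y) = 4*y (Z(y) = (2 + 2)*y = 4*y)
W = 14 (W = -6 + 2*10 = -6 + 20 = 14)
A(D, p) = -6 + D + p
P(Z(1))*(A(10, W) - 96) = 1*((-6 + 10 + 14) - 96) = 1*(18 - 96) = 1*(-78) = -78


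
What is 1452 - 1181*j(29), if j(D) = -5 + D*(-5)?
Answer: 178602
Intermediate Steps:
j(D) = -5 - 5*D
1452 - 1181*j(29) = 1452 - 1181*(-5 - 5*29) = 1452 - 1181*(-5 - 145) = 1452 - 1181*(-150) = 1452 + 177150 = 178602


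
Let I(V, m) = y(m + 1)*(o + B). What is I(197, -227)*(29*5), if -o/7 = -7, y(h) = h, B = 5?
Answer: -1769580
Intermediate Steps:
o = 49 (o = -7*(-7) = 49)
I(V, m) = 54 + 54*m (I(V, m) = (m + 1)*(49 + 5) = (1 + m)*54 = 54 + 54*m)
I(197, -227)*(29*5) = (54 + 54*(-227))*(29*5) = (54 - 12258)*145 = -12204*145 = -1769580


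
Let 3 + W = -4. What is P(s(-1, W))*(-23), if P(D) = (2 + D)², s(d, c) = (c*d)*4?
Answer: -20700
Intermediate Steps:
W = -7 (W = -3 - 4 = -7)
s(d, c) = 4*c*d
P(s(-1, W))*(-23) = (2 + 4*(-7)*(-1))²*(-23) = (2 + 28)²*(-23) = 30²*(-23) = 900*(-23) = -20700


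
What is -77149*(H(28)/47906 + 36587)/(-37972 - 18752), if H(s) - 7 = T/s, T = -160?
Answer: 946553252257687/19021939608 ≈ 49761.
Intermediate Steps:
H(s) = 7 - 160/s
-77149*(H(28)/47906 + 36587)/(-37972 - 18752) = -77149*((7 - 160/28)/47906 + 36587)/(-37972 - 18752) = -77149/((-56724/((7 - 160*1/28)*(1/47906) + 36587))) = -77149/((-56724/((7 - 40/7)*(1/47906) + 36587))) = -77149/((-56724/((9/7)*(1/47906) + 36587))) = -77149/((-56724/(9/335342 + 36587))) = -77149/((-56724/12269157763/335342)) = -77149/((-56724*335342/12269157763)) = -77149/(-19021939608/12269157763) = -77149*(-12269157763/19021939608) = 946553252257687/19021939608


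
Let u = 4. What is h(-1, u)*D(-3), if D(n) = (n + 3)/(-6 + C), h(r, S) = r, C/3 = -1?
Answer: 0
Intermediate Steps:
C = -3 (C = 3*(-1) = -3)
D(n) = -⅓ - n/9 (D(n) = (n + 3)/(-6 - 3) = (3 + n)/(-9) = (3 + n)*(-⅑) = -⅓ - n/9)
h(-1, u)*D(-3) = -(-⅓ - ⅑*(-3)) = -(-⅓ + ⅓) = -1*0 = 0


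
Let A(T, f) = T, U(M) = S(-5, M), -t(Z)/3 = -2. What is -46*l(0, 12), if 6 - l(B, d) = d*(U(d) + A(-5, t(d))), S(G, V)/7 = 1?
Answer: 828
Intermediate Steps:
S(G, V) = 7 (S(G, V) = 7*1 = 7)
t(Z) = 6 (t(Z) = -3*(-2) = 6)
U(M) = 7
l(B, d) = 6 - 2*d (l(B, d) = 6 - d*(7 - 5) = 6 - d*2 = 6 - 2*d)
-46*l(0, 12) = -46*(6 - 2*12) = -46*(6 - 24) = -46*(-18) = 828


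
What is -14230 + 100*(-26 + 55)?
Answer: -11330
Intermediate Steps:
-14230 + 100*(-26 + 55) = -14230 + 100*29 = -14230 + 2900 = -11330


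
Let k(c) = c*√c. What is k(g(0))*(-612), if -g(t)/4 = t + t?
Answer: 0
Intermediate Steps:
g(t) = -8*t (g(t) = -4*(t + t) = -8*t)
k(c) = c^(3/2)
k(g(0))*(-612) = (-8*0)^(3/2)*(-612) = 0^(3/2)*(-612) = 0*(-612) = 0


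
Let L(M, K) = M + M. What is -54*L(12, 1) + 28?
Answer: -1268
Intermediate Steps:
L(M, K) = 2*M
-54*L(12, 1) + 28 = -108*12 + 28 = -54*24 + 28 = -1296 + 28 = -1268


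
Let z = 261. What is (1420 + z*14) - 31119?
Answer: -26045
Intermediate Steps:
(1420 + z*14) - 31119 = (1420 + 261*14) - 31119 = (1420 + 3654) - 31119 = 5074 - 31119 = -26045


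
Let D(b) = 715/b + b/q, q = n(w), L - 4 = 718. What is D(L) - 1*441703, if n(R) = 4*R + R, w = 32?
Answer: -12756223719/28880 ≈ -4.4170e+5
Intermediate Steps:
L = 722 (L = 4 + 718 = 722)
n(R) = 5*R
q = 160 (q = 5*32 = 160)
D(b) = 715/b + b/160
D(L) - 1*441703 = (715/722 + (1/160)*722) - 1*441703 = (715*(1/722) + 361/80) - 441703 = (715/722 + 361/80) - 441703 = 158921/28880 - 441703 = -12756223719/28880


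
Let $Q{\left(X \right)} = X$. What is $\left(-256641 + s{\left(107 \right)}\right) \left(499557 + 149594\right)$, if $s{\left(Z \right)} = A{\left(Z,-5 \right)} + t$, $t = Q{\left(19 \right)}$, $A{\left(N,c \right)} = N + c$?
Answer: $-166520214520$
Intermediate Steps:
$t = 19$
$s{\left(Z \right)} = 14 + Z$ ($s{\left(Z \right)} = \left(Z - 5\right) + 19 = \left(-5 + Z\right) + 19 = 14 + Z$)
$\left(-256641 + s{\left(107 \right)}\right) \left(499557 + 149594\right) = \left(-256641 + \left(14 + 107\right)\right) \left(499557 + 149594\right) = \left(-256641 + 121\right) 649151 = \left(-256520\right) 649151 = -166520214520$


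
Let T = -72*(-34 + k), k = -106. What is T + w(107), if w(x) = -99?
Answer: 9981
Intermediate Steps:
T = 10080 (T = -72*(-34 - 106) = -72*(-140) = 10080)
T + w(107) = 10080 - 99 = 9981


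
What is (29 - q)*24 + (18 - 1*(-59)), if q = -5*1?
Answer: 893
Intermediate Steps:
q = -5
(29 - q)*24 + (18 - 1*(-59)) = (29 - 1*(-5))*24 + (18 - 1*(-59)) = (29 + 5)*24 + (18 + 59) = 34*24 + 77 = 816 + 77 = 893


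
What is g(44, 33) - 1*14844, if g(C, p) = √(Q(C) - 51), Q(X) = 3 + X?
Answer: -14844 + 2*I ≈ -14844.0 + 2.0*I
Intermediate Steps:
g(C, p) = √(-48 + C) (g(C, p) = √((3 + C) - 51) = √(-48 + C))
g(44, 33) - 1*14844 = √(-48 + 44) - 1*14844 = √(-4) - 14844 = 2*I - 14844 = -14844 + 2*I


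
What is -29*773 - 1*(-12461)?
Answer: -9956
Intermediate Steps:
-29*773 - 1*(-12461) = -22417 + 12461 = -9956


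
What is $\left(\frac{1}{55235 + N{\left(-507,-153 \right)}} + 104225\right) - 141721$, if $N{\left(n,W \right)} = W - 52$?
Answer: $- \frac{2063404879}{55030} \approx -37496.0$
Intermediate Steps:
$N{\left(n,W \right)} = -52 + W$
$\left(\frac{1}{55235 + N{\left(-507,-153 \right)}} + 104225\right) - 141721 = \left(\frac{1}{55235 - 205} + 104225\right) - 141721 = \left(\frac{1}{55030} + 104225\right) - 141721 = \frac{5735501751}{55030} - 141721 = - \frac{2063404879}{55030}$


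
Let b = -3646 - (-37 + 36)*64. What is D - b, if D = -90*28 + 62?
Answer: 1124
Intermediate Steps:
b = -3582 (b = -3646 - (-1)*64 = -3646 - 1*(-64) = -3646 + 64 = -3582)
D = -2458 (D = -2520 + 62 = -2458)
D - b = -2458 - 1*(-3582) = -2458 + 3582 = 1124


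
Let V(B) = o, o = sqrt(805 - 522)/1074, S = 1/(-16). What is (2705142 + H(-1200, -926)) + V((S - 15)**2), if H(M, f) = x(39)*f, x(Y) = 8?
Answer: 2697734 + sqrt(283)/1074 ≈ 2.6977e+6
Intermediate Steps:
S = -1/16 ≈ -0.062500
o = sqrt(283)/1074 (o = sqrt(283)*(1/1074) = sqrt(283)/1074 ≈ 0.015664)
V(B) = sqrt(283)/1074
H(M, f) = 8*f
(2705142 + H(-1200, -926)) + V((S - 15)**2) = (2705142 + 8*(-926)) + sqrt(283)/1074 = (2705142 - 7408) + sqrt(283)/1074 = 2697734 + sqrt(283)/1074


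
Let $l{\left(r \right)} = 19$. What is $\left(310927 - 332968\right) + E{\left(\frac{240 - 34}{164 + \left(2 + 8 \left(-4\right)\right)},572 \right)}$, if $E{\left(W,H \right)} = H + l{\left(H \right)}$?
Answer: $-21450$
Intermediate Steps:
$E{\left(W,H \right)} = 19 + H$ ($E{\left(W,H \right)} = H + 19 = 19 + H$)
$\left(310927 - 332968\right) + E{\left(\frac{240 - 34}{164 + \left(2 + 8 \left(-4\right)\right)},572 \right)} = \left(310927 - 332968\right) + \left(19 + 572\right) = -22041 + 591 = -21450$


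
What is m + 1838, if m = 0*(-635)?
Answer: 1838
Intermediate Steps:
m = 0
m + 1838 = 0 + 1838 = 1838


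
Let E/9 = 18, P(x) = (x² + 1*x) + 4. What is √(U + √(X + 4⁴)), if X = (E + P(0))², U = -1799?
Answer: √(-1799 + 2*√6953) ≈ 40.401*I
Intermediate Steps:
P(x) = 4 + x + x² (P(x) = (x² + x) + 4 = (x + x²) + 4 = 4 + x + x²)
E = 162 (E = 9*18 = 162)
X = 27556 (X = (162 + (4 + 0 + 0²))² = (162 + (4 + 0 + 0))² = (162 + 4)² = 166² = 27556)
√(U + √(X + 4⁴)) = √(-1799 + √(27556 + 4⁴)) = √(-1799 + √(27556 + 256)) = √(-1799 + √27812) = √(-1799 + 2*√6953)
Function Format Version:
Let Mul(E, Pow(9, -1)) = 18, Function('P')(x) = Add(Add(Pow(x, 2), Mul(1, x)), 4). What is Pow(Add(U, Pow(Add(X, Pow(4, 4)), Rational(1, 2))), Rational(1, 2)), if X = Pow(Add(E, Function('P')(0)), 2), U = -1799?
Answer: Pow(Add(-1799, Mul(2, Pow(6953, Rational(1, 2)))), Rational(1, 2)) ≈ Mul(40.401, I)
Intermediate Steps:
Function('P')(x) = Add(4, x, Pow(x, 2)) (Function('P')(x) = Add(Add(Pow(x, 2), x), 4) = Add(Add(x, Pow(x, 2)), 4) = Add(4, x, Pow(x, 2)))
E = 162 (E = Mul(9, 18) = 162)
X = 27556 (X = Pow(Add(162, Add(4, 0, Pow(0, 2))), 2) = Pow(Add(162, Add(4, 0, 0)), 2) = Pow(Add(162, 4), 2) = Pow(166, 2) = 27556)
Pow(Add(U, Pow(Add(X, Pow(4, 4)), Rational(1, 2))), Rational(1, 2)) = Pow(Add(-1799, Pow(Add(27556, Pow(4, 4)), Rational(1, 2))), Rational(1, 2)) = Pow(Add(-1799, Pow(Add(27556, 256), Rational(1, 2))), Rational(1, 2)) = Pow(Add(-1799, Pow(27812, Rational(1, 2))), Rational(1, 2)) = Pow(Add(-1799, Mul(2, Pow(6953, Rational(1, 2)))), Rational(1, 2))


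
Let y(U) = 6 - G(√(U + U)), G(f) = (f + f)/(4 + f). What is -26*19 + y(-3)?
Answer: 2*(-245*√6 + 976*I)/(√6 - 4*I) ≈ -488.55 - 0.89072*I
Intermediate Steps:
G(f) = 2*f/(4 + f) (G(f) = (2*f)/(4 + f) = 2*f/(4 + f))
y(U) = 6 - 2*√2*√U/(4 + √2*√U) (y(U) = 6 - 2*√(U + U)/(4 + √(U + U)) = 6 - 2*√(2*U)/(4 + √(2*U)) = 6 - 2*√2*√U/(4 + √2*√U))
-26*19 + y(-3) = -26*19 + 4*(6 + √2*√(-3))/(4 + √2*√(-3)) = -494 + 4*(6 + √2*(I*√3))/(4 + √2*(I*√3)) = -494 + 4*(6 + I*√6)/(4 + I*√6)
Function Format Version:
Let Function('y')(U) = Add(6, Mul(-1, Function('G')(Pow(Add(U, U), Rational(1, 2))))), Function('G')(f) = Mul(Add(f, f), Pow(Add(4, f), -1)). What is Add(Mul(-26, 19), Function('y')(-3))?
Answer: Mul(2, Pow(Add(Pow(6, Rational(1, 2)), Mul(-4, I)), -1), Add(Mul(-245, Pow(6, Rational(1, 2))), Mul(976, I))) ≈ Add(-488.55, Mul(-0.89072, I))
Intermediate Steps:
Function('G')(f) = Mul(2, f, Pow(Add(4, f), -1)) (Function('G')(f) = Mul(Mul(2, f), Pow(Add(4, f), -1)) = Mul(2, f, Pow(Add(4, f), -1)))
Function('y')(U) = Add(6, Mul(-2, Pow(2, Rational(1, 2)), Pow(U, Rational(1, 2)), Pow(Add(4, Mul(Pow(2, Rational(1, 2)), Pow(U, Rational(1, 2)))), -1))) (Function('y')(U) = Add(6, Mul(-1, Mul(2, Pow(Add(U, U), Rational(1, 2)), Pow(Add(4, Pow(Add(U, U), Rational(1, 2))), -1)))) = Add(6, Mul(-1, Mul(2, Pow(Mul(2, U), Rational(1, 2)), Pow(Add(4, Pow(Mul(2, U), Rational(1, 2))), -1)))) = Add(6, Mul(-1, Mul(2, Mul(Pow(2, Rational(1, 2)), Pow(U, Rational(1, 2))), Pow(Add(4, Mul(Pow(2, Rational(1, 2)), Pow(U, Rational(1, 2)))), -1)))) = Add(6, Mul(-1, Mul(2, Pow(2, Rational(1, 2)), Pow(U, Rational(1, 2)), Pow(Add(4, Mul(Pow(2, Rational(1, 2)), Pow(U, Rational(1, 2)))), -1)))) = Add(6, Mul(-2, Pow(2, Rational(1, 2)), Pow(U, Rational(1, 2)), Pow(Add(4, Mul(Pow(2, Rational(1, 2)), Pow(U, Rational(1, 2)))), -1))))
Add(Mul(-26, 19), Function('y')(-3)) = Add(Mul(-26, 19), Mul(4, Pow(Add(4, Mul(Pow(2, Rational(1, 2)), Pow(-3, Rational(1, 2)))), -1), Add(6, Mul(Pow(2, Rational(1, 2)), Pow(-3, Rational(1, 2)))))) = Add(-494, Mul(4, Pow(Add(4, Mul(Pow(2, Rational(1, 2)), Mul(I, Pow(3, Rational(1, 2))))), -1), Add(6, Mul(Pow(2, Rational(1, 2)), Mul(I, Pow(3, Rational(1, 2))))))) = Add(-494, Mul(4, Pow(Add(4, Mul(I, Pow(6, Rational(1, 2)))), -1), Add(6, Mul(I, Pow(6, Rational(1, 2))))))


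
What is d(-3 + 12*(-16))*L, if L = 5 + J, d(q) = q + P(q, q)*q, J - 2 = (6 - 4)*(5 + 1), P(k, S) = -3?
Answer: 7410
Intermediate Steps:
J = 14 (J = 2 + (6 - 4)*(5 + 1) = 2 + 2*6 = 2 + 12 = 14)
d(q) = -2*q (d(q) = q - 3*q = -2*q)
L = 19 (L = 5 + 14 = 19)
d(-3 + 12*(-16))*L = -2*(-3 + 12*(-16))*19 = -2*(-3 - 192)*19 = -2*(-195)*19 = 390*19 = 7410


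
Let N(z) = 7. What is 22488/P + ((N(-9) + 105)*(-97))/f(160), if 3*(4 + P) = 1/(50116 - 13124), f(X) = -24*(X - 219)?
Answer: -442329027250/78570831 ≈ -5629.7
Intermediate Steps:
f(X) = 5256 - 24*X (f(X) = -24*(-219 + X) = 5256 - 24*X)
P = -443903/110976 (P = -4 + 1/(3*(50116 - 13124)) = -4 + (1/3)/36992 = -4 + (1/3)*(1/36992) = -4 + 1/110976 = -443903/110976 ≈ -4.0000)
22488/P + ((N(-9) + 105)*(-97))/f(160) = 22488/(-443903/110976) + ((7 + 105)*(-97))/(5256 - 24*160) = 22488*(-110976/443903) + (112*(-97))/(5256 - 3840) = -2495628288/443903 - 10864/1416 = -2495628288/443903 - 10864*1/1416 = -2495628288/443903 - 1358/177 = -442329027250/78570831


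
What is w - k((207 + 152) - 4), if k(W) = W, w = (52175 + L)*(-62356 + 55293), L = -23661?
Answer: -201394737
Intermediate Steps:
w = -201394382 (w = (52175 - 23661)*(-62356 + 55293) = 28514*(-7063) = -201394382)
w - k((207 + 152) - 4) = -201394382 - ((207 + 152) - 4) = -201394382 - (359 - 4) = -201394382 - 1*355 = -201394382 - 355 = -201394737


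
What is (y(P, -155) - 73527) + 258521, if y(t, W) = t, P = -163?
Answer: 184831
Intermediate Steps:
(y(P, -155) - 73527) + 258521 = (-163 - 73527) + 258521 = -73690 + 258521 = 184831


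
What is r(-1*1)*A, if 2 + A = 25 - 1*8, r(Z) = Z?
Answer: -15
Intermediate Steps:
A = 15 (A = -2 + (25 - 1*8) = -2 + (25 - 8) = -2 + 17 = 15)
r(-1*1)*A = -1*1*15 = -1*15 = -15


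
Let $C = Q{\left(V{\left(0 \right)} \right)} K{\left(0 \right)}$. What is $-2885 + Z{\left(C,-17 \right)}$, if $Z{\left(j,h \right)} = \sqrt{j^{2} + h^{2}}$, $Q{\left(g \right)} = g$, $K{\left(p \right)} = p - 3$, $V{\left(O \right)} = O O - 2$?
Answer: $-2885 + 5 \sqrt{13} \approx -2867.0$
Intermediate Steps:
$V{\left(O \right)} = -2 + O^{2}$ ($V{\left(O \right)} = O^{2} - 2 = -2 + O^{2}$)
$K{\left(p \right)} = -3 + p$ ($K{\left(p \right)} = p - 3 = -3 + p$)
$C = 6$ ($C = \left(-2 + 0^{2}\right) \left(-3 + 0\right) = \left(-2 + 0\right) \left(-3\right) = \left(-2\right) \left(-3\right) = 6$)
$Z{\left(j,h \right)} = \sqrt{h^{2} + j^{2}}$
$-2885 + Z{\left(C,-17 \right)} = -2885 + \sqrt{\left(-17\right)^{2} + 6^{2}} = -2885 + \sqrt{289 + 36} = -2885 + \sqrt{325} = -2885 + 5 \sqrt{13}$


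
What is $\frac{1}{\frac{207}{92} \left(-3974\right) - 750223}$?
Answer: $- \frac{2}{1518329} \approx -1.3172 \cdot 10^{-6}$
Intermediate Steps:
$\frac{1}{\frac{207}{92} \left(-3974\right) - 750223} = \frac{1}{207 \cdot \frac{1}{92} \left(-3974\right) - 750223} = \frac{1}{\frac{9}{4} \left(-3974\right) - 750223} = \frac{1}{- \frac{17883}{2} - 750223} = \frac{1}{- \frac{1518329}{2}} = - \frac{2}{1518329}$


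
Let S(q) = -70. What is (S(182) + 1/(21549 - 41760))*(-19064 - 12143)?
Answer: 44150758597/20211 ≈ 2.1845e+6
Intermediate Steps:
(S(182) + 1/(21549 - 41760))*(-19064 - 12143) = (-70 + 1/(21549 - 41760))*(-19064 - 12143) = (-70 + 1/(-20211))*(-31207) = (-70 - 1/20211)*(-31207) = -1414771/20211*(-31207) = 44150758597/20211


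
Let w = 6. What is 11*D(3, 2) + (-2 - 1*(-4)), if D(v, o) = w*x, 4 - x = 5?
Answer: -64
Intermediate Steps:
x = -1 (x = 4 - 1*5 = 4 - 5 = -1)
D(v, o) = -6 (D(v, o) = 6*(-1) = -6)
11*D(3, 2) + (-2 - 1*(-4)) = 11*(-6) + (-2 - 1*(-4)) = -66 + (-2 + 4) = -66 + 2 = -64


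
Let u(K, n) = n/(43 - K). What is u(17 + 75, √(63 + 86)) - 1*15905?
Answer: -15905 - √149/49 ≈ -15905.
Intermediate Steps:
u(17 + 75, √(63 + 86)) - 1*15905 = -√(63 + 86)/(-43 + (17 + 75)) - 1*15905 = -√149/(-43 + 92) - 15905 = -1*√149/49 - 15905 = -1*√149*1/49 - 15905 = -√149/49 - 15905 = -15905 - √149/49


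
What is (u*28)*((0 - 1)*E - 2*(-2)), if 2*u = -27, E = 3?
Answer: -378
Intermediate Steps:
u = -27/2 (u = (½)*(-27) = -27/2 ≈ -13.500)
(u*28)*((0 - 1)*E - 2*(-2)) = (-27/2*28)*((0 - 1)*3 - 2*(-2)) = -378*(-1*3 + 4) = -378*(-3 + 4) = -378*1 = -378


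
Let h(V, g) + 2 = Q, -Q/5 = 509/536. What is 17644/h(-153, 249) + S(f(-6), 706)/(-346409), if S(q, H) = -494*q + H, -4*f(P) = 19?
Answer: -6552129386297/2505922706 ≈ -2614.7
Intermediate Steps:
f(P) = -19/4 (f(P) = -¼*19 = -19/4)
S(q, H) = H - 494*q
Q = -2545/536 ≈ -4.7481
h(V, g) = -3617/536 (h(V, g) = -2 - 2545/536 = -3617/536)
17644/h(-153, 249) + S(f(-6), 706)/(-346409) = 17644/(-3617/536) + (706 - 494*(-19/4))/(-346409) = 17644*(-536/3617) + (706 + 4693/2)*(-1/346409) = -9457184/3617 + (6105/2)*(-1/346409) = -9457184/3617 - 6105/692818 = -6552129386297/2505922706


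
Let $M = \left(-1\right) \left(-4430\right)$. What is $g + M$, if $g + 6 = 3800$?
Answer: $8224$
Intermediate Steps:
$M = 4430$
$g = 3794$ ($g = -6 + 3800 = 3794$)
$g + M = 3794 + 4430 = 8224$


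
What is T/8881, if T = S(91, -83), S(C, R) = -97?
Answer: -97/8881 ≈ -0.010922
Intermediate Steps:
T = -97
T/8881 = -97/8881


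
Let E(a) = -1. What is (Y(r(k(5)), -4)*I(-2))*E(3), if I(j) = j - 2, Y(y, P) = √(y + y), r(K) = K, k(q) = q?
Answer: 4*√10 ≈ 12.649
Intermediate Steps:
Y(y, P) = √2*√y (Y(y, P) = √(2*y) = √2*√y)
I(j) = -2 + j
(Y(r(k(5)), -4)*I(-2))*E(3) = ((√2*√5)*(-2 - 2))*(-1) = (√10*(-4))*(-1) = -4*√10*(-1) = 4*√10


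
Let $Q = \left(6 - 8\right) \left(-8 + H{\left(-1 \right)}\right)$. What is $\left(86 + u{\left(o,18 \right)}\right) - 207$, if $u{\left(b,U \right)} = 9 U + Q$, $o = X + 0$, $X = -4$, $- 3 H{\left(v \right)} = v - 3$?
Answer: $\frac{163}{3} \approx 54.333$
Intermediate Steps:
$H{\left(v \right)} = 1 - \frac{v}{3}$ ($H{\left(v \right)} = - \frac{v - 3}{3} = - \frac{-3 + v}{3} = 1 - \frac{v}{3}$)
$Q = \frac{40}{3}$ ($Q = \left(6 - 8\right) \left(-8 + \left(1 - - \frac{1}{3}\right)\right) = - 2 \left(-8 + \left(1 + \frac{1}{3}\right)\right) = - 2 \left(-8 + \frac{4}{3}\right) = \left(-2\right) \left(- \frac{20}{3}\right) = \frac{40}{3} \approx 13.333$)
$o = -4$ ($o = -4 + 0 = -4$)
$u{\left(b,U \right)} = \frac{40}{3} + 9 U$ ($u{\left(b,U \right)} = 9 U + \frac{40}{3} = \frac{40}{3} + 9 U$)
$\left(86 + u{\left(o,18 \right)}\right) - 207 = \left(86 + \left(\frac{40}{3} + 9 \cdot 18\right)\right) - 207 = \left(86 + \left(\frac{40}{3} + 162\right)\right) - 207 = \left(86 + \frac{526}{3}\right) - 207 = \frac{784}{3} - 207 = \frac{163}{3}$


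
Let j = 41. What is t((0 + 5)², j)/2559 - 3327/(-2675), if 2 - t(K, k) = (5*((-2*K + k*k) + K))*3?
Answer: -57927857/6845325 ≈ -8.4624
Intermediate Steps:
t(K, k) = 2 - 15*k² + 15*K (t(K, k) = 2 - 5*((-2*K + k*k) + K)*3 = 2 - 5*((-2*K + k²) + K)*3 = 2 - 5*((k² - 2*K) + K)*3 = 2 - 5*(k² - K)*3 = 2 - (-5*K + 5*k²)*3 = 2 - (-15*K + 15*k²) = 2 + (-15*k² + 15*K) = 2 - 15*k² + 15*K)
t((0 + 5)², j)/2559 - 3327/(-2675) = (2 - 15*41² + 15*(0 + 5)²)/2559 - 3327/(-2675) = (2 - 15*1681 + 15*5²)*(1/2559) - 3327*(-1/2675) = (2 - 25215 + 15*25)*(1/2559) + 3327/2675 = (2 - 25215 + 375)*(1/2559) + 3327/2675 = -24838*1/2559 + 3327/2675 = -24838/2559 + 3327/2675 = -57927857/6845325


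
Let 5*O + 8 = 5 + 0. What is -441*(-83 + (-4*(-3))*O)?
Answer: 198891/5 ≈ 39778.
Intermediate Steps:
O = -3/5 (O = -8/5 + (5 + 0)/5 = -8/5 + (1/5)*5 = -8/5 + 1 = -3/5 ≈ -0.60000)
-441*(-83 + (-4*(-3))*O) = -441*(-83 - 4*(-3)*(-3/5)) = -441*(-83 + 12*(-3/5)) = -441*(-83 - 36/5) = -441*(-451/5) = 198891/5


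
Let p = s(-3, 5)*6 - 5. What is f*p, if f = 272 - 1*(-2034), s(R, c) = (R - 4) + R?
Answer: -149890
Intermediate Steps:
s(R, c) = -4 + 2*R (s(R, c) = (-4 + R) + R = -4 + 2*R)
p = -65 (p = (-4 + 2*(-3))*6 - 5 = (-4 - 6)*6 - 5 = -10*6 - 5 = -60 - 5 = -65)
f = 2306 (f = 272 + 2034 = 2306)
f*p = 2306*(-65) = -149890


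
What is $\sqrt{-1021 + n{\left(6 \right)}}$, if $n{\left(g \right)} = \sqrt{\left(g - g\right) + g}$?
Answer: $\sqrt{-1021 + \sqrt{6}} \approx 31.915 i$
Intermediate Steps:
$n{\left(g \right)} = \sqrt{g}$ ($n{\left(g \right)} = \sqrt{0 + g} = \sqrt{g}$)
$\sqrt{-1021 + n{\left(6 \right)}} = \sqrt{-1021 + \sqrt{6}}$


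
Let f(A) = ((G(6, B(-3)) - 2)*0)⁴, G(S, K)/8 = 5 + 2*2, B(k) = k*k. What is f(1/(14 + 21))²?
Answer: 0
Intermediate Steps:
B(k) = k²
G(S, K) = 72 (G(S, K) = 8*(5 + 2*2) = 8*(5 + 4) = 8*9 = 72)
f(A) = 0 (f(A) = ((72 - 2)*0)⁴ = (70*0)⁴ = 0⁴ = 0)
f(1/(14 + 21))² = 0² = 0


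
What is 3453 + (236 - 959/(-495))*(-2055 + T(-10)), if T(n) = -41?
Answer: -245155549/495 ≈ -4.9526e+5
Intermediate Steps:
3453 + (236 - 959/(-495))*(-2055 + T(-10)) = 3453 + (236 - 959/(-495))*(-2055 - 41) = 3453 + (236 - 959*(-1/495))*(-2096) = 3453 + (236 + 959/495)*(-2096) = 3453 + (117779/495)*(-2096) = 3453 - 246864784/495 = -245155549/495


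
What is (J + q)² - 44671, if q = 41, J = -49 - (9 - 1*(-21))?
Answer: -43227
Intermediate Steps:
J = -79 (J = -49 - (9 + 21) = -49 - 1*30 = -49 - 30 = -79)
(J + q)² - 44671 = (-79 + 41)² - 44671 = (-38)² - 44671 = 1444 - 44671 = -43227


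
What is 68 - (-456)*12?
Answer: 5540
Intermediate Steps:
68 - (-456)*12 = 68 - 57*(-96) = 68 + 5472 = 5540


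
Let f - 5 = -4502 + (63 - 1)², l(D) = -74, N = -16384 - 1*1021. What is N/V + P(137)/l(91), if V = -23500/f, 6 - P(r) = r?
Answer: -83796591/173900 ≈ -481.87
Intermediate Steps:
P(r) = 6 - r
N = -17405 (N = -16384 - 1021 = -17405)
f = -653 (f = 5 + (-4502 + (63 - 1)²) = 5 + (-4502 + 62²) = 5 + (-4502 + 3844) = 5 - 658 = -653)
V = 23500/653 (V = -23500/(-653) = -23500*(-1/653) = 23500/653 ≈ 35.988)
N/V + P(137)/l(91) = -17405/23500/653 + (6 - 1*137)/(-74) = -17405*653/23500 + (6 - 137)*(-1/74) = -2273093/4700 - 131*(-1/74) = -2273093/4700 + 131/74 = -83796591/173900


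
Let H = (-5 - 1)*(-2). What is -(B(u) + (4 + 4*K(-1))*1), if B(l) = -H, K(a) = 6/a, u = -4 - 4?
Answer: 32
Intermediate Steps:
u = -8
H = 12 (H = -6*(-2) = 12)
B(l) = -12 (B(l) = -1*12 = -12)
-(B(u) + (4 + 4*K(-1))*1) = -(-12 + (4 + 4*(6/(-1)))*1) = -(-12 + (4 + 4*(6*(-1)))*1) = -(-12 + (4 + 4*(-6))*1) = -(-12 + (4 - 24)*1) = -(-12 - 20*1) = -(-12 - 20) = -1*(-32) = 32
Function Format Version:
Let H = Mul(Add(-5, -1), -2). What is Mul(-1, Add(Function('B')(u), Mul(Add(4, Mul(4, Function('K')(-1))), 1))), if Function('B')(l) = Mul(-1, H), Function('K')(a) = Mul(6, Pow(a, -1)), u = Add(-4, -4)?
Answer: 32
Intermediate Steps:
u = -8
H = 12 (H = Mul(-6, -2) = 12)
Function('B')(l) = -12 (Function('B')(l) = Mul(-1, 12) = -12)
Mul(-1, Add(Function('B')(u), Mul(Add(4, Mul(4, Function('K')(-1))), 1))) = Mul(-1, Add(-12, Mul(Add(4, Mul(4, Mul(6, Pow(-1, -1)))), 1))) = Mul(-1, Add(-12, Mul(Add(4, Mul(4, Mul(6, -1))), 1))) = Mul(-1, Add(-12, Mul(Add(4, Mul(4, -6)), 1))) = Mul(-1, Add(-12, Mul(Add(4, -24), 1))) = Mul(-1, Add(-12, Mul(-20, 1))) = Mul(-1, Add(-12, -20)) = Mul(-1, -32) = 32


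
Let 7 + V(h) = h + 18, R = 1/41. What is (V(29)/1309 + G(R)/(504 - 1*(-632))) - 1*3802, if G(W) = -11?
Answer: -5653634207/1487024 ≈ -3802.0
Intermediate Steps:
R = 1/41 ≈ 0.024390
V(h) = 11 + h (V(h) = -7 + (h + 18) = -7 + (18 + h) = 11 + h)
(V(29)/1309 + G(R)/(504 - 1*(-632))) - 1*3802 = ((11 + 29)/1309 - 11/(504 - 1*(-632))) - 1*3802 = (40*(1/1309) - 11/(504 + 632)) - 3802 = (40/1309 - 11/1136) - 3802 = 31041/1487024 - 3802 = -5653634207/1487024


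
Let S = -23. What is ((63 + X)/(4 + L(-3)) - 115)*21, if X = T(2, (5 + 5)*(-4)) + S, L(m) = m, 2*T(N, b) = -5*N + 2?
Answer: -1659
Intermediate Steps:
T(N, b) = 1 - 5*N/2 (T(N, b) = (-5*N + 2)/2 = (2 - 5*N)/2 = 1 - 5*N/2)
X = -27 (X = (1 - 5/2*2) - 23 = (1 - 5) - 23 = -4 - 23 = -27)
((63 + X)/(4 + L(-3)) - 115)*21 = ((63 - 27)/(4 - 3) - 115)*21 = (36/1 - 115)*21 = (36*1 - 115)*21 = (36 - 115)*21 = -79*21 = -1659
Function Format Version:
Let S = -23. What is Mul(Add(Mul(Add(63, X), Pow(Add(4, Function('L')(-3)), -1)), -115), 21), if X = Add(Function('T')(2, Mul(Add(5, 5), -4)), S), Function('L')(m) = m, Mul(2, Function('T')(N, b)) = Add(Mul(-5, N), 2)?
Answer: -1659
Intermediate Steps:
Function('T')(N, b) = Add(1, Mul(Rational(-5, 2), N)) (Function('T')(N, b) = Mul(Rational(1, 2), Add(Mul(-5, N), 2)) = Mul(Rational(1, 2), Add(2, Mul(-5, N))) = Add(1, Mul(Rational(-5, 2), N)))
X = -27 (X = Add(Add(1, Mul(Rational(-5, 2), 2)), -23) = Add(Add(1, -5), -23) = Add(-4, -23) = -27)
Mul(Add(Mul(Add(63, X), Pow(Add(4, Function('L')(-3)), -1)), -115), 21) = Mul(Add(Mul(Add(63, -27), Pow(Add(4, -3), -1)), -115), 21) = Mul(Add(Mul(36, Pow(1, -1)), -115), 21) = Mul(Add(Mul(36, 1), -115), 21) = Mul(Add(36, -115), 21) = Mul(-79, 21) = -1659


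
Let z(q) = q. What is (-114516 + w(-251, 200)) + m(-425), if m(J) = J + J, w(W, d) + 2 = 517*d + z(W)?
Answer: -12219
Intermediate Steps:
w(W, d) = -2 + W + 517*d (w(W, d) = -2 + (517*d + W) = -2 + (W + 517*d) = -2 + W + 517*d)
m(J) = 2*J
(-114516 + w(-251, 200)) + m(-425) = (-114516 + (-2 - 251 + 517*200)) + 2*(-425) = (-114516 + (-2 - 251 + 103400)) - 850 = (-114516 + 103147) - 850 = -11369 - 850 = -12219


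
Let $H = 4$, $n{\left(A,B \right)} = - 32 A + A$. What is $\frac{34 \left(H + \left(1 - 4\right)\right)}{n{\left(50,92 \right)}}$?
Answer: $- \frac{17}{775} \approx -0.021935$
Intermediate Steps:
$n{\left(A,B \right)} = - 31 A$
$\frac{34 \left(H + \left(1 - 4\right)\right)}{n{\left(50,92 \right)}} = \frac{34 \left(4 + \left(1 - 4\right)\right)}{\left(-31\right) 50} = \frac{34 \left(4 + \left(1 - 4\right)\right)}{-1550} = 34 \left(4 - 3\right) \left(- \frac{1}{1550}\right) = 34 \cdot 1 \left(- \frac{1}{1550}\right) = 34 \left(- \frac{1}{1550}\right) = - \frac{17}{775}$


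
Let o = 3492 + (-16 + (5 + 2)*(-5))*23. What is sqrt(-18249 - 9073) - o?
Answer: -2319 + I*sqrt(27322) ≈ -2319.0 + 165.29*I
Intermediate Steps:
o = 2319 (o = 3492 + (-16 + 7*(-5))*23 = 3492 + (-16 - 35)*23 = 3492 - 51*23 = 3492 - 1173 = 2319)
sqrt(-18249 - 9073) - o = sqrt(-18249 - 9073) - 1*2319 = sqrt(-27322) - 2319 = I*sqrt(27322) - 2319 = -2319 + I*sqrt(27322)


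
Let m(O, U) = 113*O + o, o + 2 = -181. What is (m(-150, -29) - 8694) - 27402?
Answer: -53229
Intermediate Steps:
o = -183 (o = -2 - 181 = -183)
m(O, U) = -183 + 113*O (m(O, U) = 113*O - 183 = -183 + 113*O)
(m(-150, -29) - 8694) - 27402 = ((-183 + 113*(-150)) - 8694) - 27402 = ((-183 - 16950) - 8694) - 27402 = (-17133 - 8694) - 27402 = -25827 - 27402 = -53229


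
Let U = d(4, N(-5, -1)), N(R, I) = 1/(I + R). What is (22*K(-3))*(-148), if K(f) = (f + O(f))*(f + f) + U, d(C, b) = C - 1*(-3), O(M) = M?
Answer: -140008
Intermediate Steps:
d(C, b) = 3 + C (d(C, b) = C + 3 = 3 + C)
U = 7 (U = 3 + 4 = 7)
K(f) = 7 + 4*f² (K(f) = (f + f)*(f + f) + 7 = (2*f)*(2*f) + 7 = 4*f² + 7 = 7 + 4*f²)
(22*K(-3))*(-148) = (22*(7 + 4*(-3)²))*(-148) = (22*(7 + 4*9))*(-148) = (22*(7 + 36))*(-148) = (22*43)*(-148) = 946*(-148) = -140008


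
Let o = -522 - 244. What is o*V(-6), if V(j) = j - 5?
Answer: 8426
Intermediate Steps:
o = -766
V(j) = -5 + j
o*V(-6) = -766*(-5 - 6) = -766*(-11) = 8426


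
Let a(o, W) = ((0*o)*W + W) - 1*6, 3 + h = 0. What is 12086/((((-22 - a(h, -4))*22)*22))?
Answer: -6043/2904 ≈ -2.0809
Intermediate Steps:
h = -3 (h = -3 + 0 = -3)
a(o, W) = -6 + W (a(o, W) = (0*W + W) - 6 = (0 + W) - 6 = W - 6 = -6 + W)
12086/((((-22 - a(h, -4))*22)*22)) = 12086/((((-22 - (-6 - 4))*22)*22)) = 12086/((((-22 - 1*(-10))*22)*22)) = 12086/((((-22 + 10)*22)*22)) = 12086/((-12*22*22)) = 12086/((-264*22)) = 12086/(-5808) = 12086*(-1/5808) = -6043/2904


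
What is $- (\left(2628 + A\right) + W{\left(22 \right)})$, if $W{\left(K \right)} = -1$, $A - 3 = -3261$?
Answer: $631$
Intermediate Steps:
$A = -3258$ ($A = 3 - 3261 = -3258$)
$- (\left(2628 + A\right) + W{\left(22 \right)}) = - (\left(2628 - 3258\right) - 1) = - (-630 - 1) = \left(-1\right) \left(-631\right) = 631$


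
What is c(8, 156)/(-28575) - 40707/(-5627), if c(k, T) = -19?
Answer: 1163309438/160791525 ≈ 7.2349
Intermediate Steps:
c(8, 156)/(-28575) - 40707/(-5627) = -19/(-28575) - 40707/(-5627) = -19*(-1/28575) - 40707*(-1/5627) = 19/28575 + 40707/5627 = 1163309438/160791525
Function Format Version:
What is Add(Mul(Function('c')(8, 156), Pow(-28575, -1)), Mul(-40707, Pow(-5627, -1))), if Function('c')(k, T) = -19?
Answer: Rational(1163309438, 160791525) ≈ 7.2349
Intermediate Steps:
Add(Mul(Function('c')(8, 156), Pow(-28575, -1)), Mul(-40707, Pow(-5627, -1))) = Add(Mul(-19, Pow(-28575, -1)), Mul(-40707, Pow(-5627, -1))) = Add(Mul(-19, Rational(-1, 28575)), Mul(-40707, Rational(-1, 5627))) = Add(Rational(19, 28575), Rational(40707, 5627)) = Rational(1163309438, 160791525)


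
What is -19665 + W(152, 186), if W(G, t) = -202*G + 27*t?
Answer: -45347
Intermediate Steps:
-19665 + W(152, 186) = -19665 + (-202*152 + 27*186) = -19665 + (-30704 + 5022) = -19665 - 25682 = -45347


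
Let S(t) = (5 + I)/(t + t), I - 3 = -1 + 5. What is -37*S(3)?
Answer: -74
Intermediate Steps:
I = 7 (I = 3 + (-1 + 5) = 3 + 4 = 7)
S(t) = 6/t (S(t) = (5 + 7)/(t + t) = 12/((2*t)) = 12*(1/(2*t)) = 6/t)
-37*S(3) = -222/3 = -37*2 = -74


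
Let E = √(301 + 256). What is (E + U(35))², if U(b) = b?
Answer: (35 + √557)² ≈ 3434.1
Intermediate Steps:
E = √557 ≈ 23.601
(E + U(35))² = (√557 + 35)² = (35 + √557)²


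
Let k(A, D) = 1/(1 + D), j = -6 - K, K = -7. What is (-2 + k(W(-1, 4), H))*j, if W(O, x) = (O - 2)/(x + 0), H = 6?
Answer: -13/7 ≈ -1.8571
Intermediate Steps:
W(O, x) = (-2 + O)/x
j = 1 (j = -6 - 1*(-7) = -6 + 7 = 1)
(-2 + k(W(-1, 4), H))*j = (-2 + 1/(1 + 6))*1 = (-2 + 1/7)*1 = (-2 + ⅐)*1 = -13/7*1 = -13/7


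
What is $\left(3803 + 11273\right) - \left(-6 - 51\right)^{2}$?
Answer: $11827$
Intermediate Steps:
$\left(3803 + 11273\right) - \left(-6 - 51\right)^{2} = 15076 - \left(-57\right)^{2} = 15076 - 3249 = 11827$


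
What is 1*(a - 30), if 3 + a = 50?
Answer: 17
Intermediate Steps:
a = 47 (a = -3 + 50 = 47)
1*(a - 30) = 1*(47 - 30) = 1*17 = 17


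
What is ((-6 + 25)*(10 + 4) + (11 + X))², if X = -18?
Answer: 67081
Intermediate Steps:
((-6 + 25)*(10 + 4) + (11 + X))² = ((-6 + 25)*(10 + 4) + (11 - 18))² = (19*14 - 7)² = (266 - 7)² = 259² = 67081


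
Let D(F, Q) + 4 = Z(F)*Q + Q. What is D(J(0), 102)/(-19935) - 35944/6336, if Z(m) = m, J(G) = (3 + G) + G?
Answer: -9987547/1754280 ≈ -5.6932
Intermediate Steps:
J(G) = 3 + 2*G
D(F, Q) = -4 + Q + F*Q (D(F, Q) = -4 + (F*Q + Q) = -4 + (Q + F*Q) = -4 + Q + F*Q)
D(J(0), 102)/(-19935) - 35944/6336 = (-4 + 102 + (3 + 2*0)*102)/(-19935) - 35944/6336 = (-4 + 102 + (3 + 0)*102)*(-1/19935) - 35944*1/6336 = (-4 + 102 + 3*102)*(-1/19935) - 4493/792 = (-4 + 102 + 306)*(-1/19935) - 4493/792 = 404*(-1/19935) - 4493/792 = -404/19935 - 4493/792 = -9987547/1754280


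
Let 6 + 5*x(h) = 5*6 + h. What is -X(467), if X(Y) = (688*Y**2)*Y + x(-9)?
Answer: -70071123347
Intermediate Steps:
x(h) = 24/5 + h/5 (x(h) = -6/5 + (5*6 + h)/5 = -6/5 + (30 + h)/5 = -6/5 + (6 + h/5) = 24/5 + h/5)
X(Y) = 3 + 688*Y**3 (X(Y) = (688*Y**2)*Y + (24/5 + (1/5)*(-9)) = 688*Y**3 + (24/5 - 9/5) = 688*Y**3 + 3 = 3 + 688*Y**3)
-X(467) = -(3 + 688*467**3) = -(3 + 688*101847563) = -(3 + 70071123344) = -1*70071123347 = -70071123347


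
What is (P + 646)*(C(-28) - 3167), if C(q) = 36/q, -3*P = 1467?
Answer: -3481946/7 ≈ -4.9742e+5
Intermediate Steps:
P = -489 (P = -1/3*1467 = -489)
(P + 646)*(C(-28) - 3167) = (-489 + 646)*(36/(-28) - 3167) = 157*(36*(-1/28) - 3167) = 157*(-9/7 - 3167) = 157*(-22178/7) = -3481946/7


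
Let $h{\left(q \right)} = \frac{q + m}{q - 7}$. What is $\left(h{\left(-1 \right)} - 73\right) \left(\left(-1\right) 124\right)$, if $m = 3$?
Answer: $9083$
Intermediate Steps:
$h{\left(q \right)} = \frac{3 + q}{-7 + q}$ ($h{\left(q \right)} = \frac{q + 3}{q - 7} = \frac{3 + q}{-7 + q}$)
$\left(h{\left(-1 \right)} - 73\right) \left(\left(-1\right) 124\right) = \left(\frac{3 - 1}{-7 - 1} - 73\right) \left(\left(-1\right) 124\right) = \left(\frac{1}{-8} \cdot 2 - 73\right) \left(-124\right) = \left(\left(- \frac{1}{8}\right) 2 - 73\right) \left(-124\right) = \left(- \frac{1}{4} - 73\right) \left(-124\right) = \left(- \frac{293}{4}\right) \left(-124\right) = 9083$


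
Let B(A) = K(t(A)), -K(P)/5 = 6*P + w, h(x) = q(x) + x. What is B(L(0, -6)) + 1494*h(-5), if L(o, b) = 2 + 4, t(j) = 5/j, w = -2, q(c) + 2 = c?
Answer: -17943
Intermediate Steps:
q(c) = -2 + c
h(x) = -2 + 2*x (h(x) = (-2 + x) + x = -2 + 2*x)
L(o, b) = 6
K(P) = 10 - 30*P (K(P) = -5*(6*P - 2) = -5*(-2 + 6*P) = 10 - 30*P)
B(A) = 10 - 150/A
B(L(0, -6)) + 1494*h(-5) = (10 - 150/6) + 1494*(-2 + 2*(-5)) = (10 - 150*⅙) + 1494*(-2 - 10) = (10 - 25) + 1494*(-12) = -15 - 17928 = -17943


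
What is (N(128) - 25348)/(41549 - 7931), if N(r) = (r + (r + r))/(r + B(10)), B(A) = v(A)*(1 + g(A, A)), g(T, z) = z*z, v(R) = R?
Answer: -7211410/9564321 ≈ -0.75399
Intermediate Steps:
g(T, z) = z**2
B(A) = A*(1 + A**2)
N(r) = 3*r/(1010 + r) (N(r) = (r + (r + r))/(r + (10 + 10**3)) = (r + 2*r)/(r + (10 + 1000)) = (3*r)/(r + 1010) = (3*r)/(1010 + r) = 3*r/(1010 + r))
(N(128) - 25348)/(41549 - 7931) = (3*128/(1010 + 128) - 25348)/(41549 - 7931) = (3*128/1138 - 25348)/33618 = (3*128*(1/1138) - 25348)*(1/33618) = (192/569 - 25348)*(1/33618) = -14422820/569*1/33618 = -7211410/9564321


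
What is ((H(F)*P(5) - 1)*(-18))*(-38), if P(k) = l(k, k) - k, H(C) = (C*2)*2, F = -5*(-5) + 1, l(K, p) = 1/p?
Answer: -1710684/5 ≈ -3.4214e+5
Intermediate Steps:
F = 26 (F = 25 + 1 = 26)
H(C) = 4*C (H(C) = (2*C)*2 = 4*C)
P(k) = 1/k - k
((H(F)*P(5) - 1)*(-18))*(-38) = (((4*26)*(1/5 - 1*5) - 1)*(-18))*(-38) = ((104*(⅕ - 5) - 1)*(-18))*(-38) = ((104*(-24/5) - 1)*(-18))*(-38) = ((-2496/5 - 1)*(-18))*(-38) = -2501/5*(-18)*(-38) = (45018/5)*(-38) = -1710684/5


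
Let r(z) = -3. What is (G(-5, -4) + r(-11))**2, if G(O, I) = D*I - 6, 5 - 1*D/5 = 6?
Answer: 121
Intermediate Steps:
D = -5 (D = 25 - 5*6 = 25 - 30 = -5)
G(O, I) = -6 - 5*I (G(O, I) = -5*I - 6 = -6 - 5*I)
(G(-5, -4) + r(-11))**2 = ((-6 - 5*(-4)) - 3)**2 = ((-6 + 20) - 3)**2 = (14 - 3)**2 = 11**2 = 121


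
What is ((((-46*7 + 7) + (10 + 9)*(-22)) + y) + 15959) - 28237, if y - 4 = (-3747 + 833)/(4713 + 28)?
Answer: -61669101/4741 ≈ -13008.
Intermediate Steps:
y = 16050/4741 (y = 4 + (-3747 + 833)/(4713 + 28) = 4 - 2914/4741 = 16050/4741 ≈ 3.3854)
((((-46*7 + 7) + (10 + 9)*(-22)) + y) + 15959) - 28237 = ((((-46*7 + 7) + (10 + 9)*(-22)) + 16050/4741) + 15959) - 28237 = ((((-322 + 7) + 19*(-22)) + 16050/4741) + 15959) - 28237 = (((-315 - 418) + 16050/4741) + 15959) - 28237 = ((-733 + 16050/4741) + 15959) - 28237 = (-3459103/4741 + 15959) - 28237 = 72202516/4741 - 28237 = -61669101/4741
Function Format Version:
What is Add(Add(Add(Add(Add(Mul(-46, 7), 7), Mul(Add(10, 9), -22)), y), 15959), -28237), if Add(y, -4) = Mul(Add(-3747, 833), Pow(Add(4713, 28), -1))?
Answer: Rational(-61669101, 4741) ≈ -13008.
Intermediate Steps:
y = Rational(16050, 4741) (y = Add(4, Mul(Add(-3747, 833), Pow(Add(4713, 28), -1))) = Add(4, Mul(-2914, Pow(4741, -1))) = Add(4, Mul(-2914, Rational(1, 4741))) = Add(4, Rational(-2914, 4741)) = Rational(16050, 4741) ≈ 3.3854)
Add(Add(Add(Add(Add(Mul(-46, 7), 7), Mul(Add(10, 9), -22)), y), 15959), -28237) = Add(Add(Add(Add(Add(Mul(-46, 7), 7), Mul(Add(10, 9), -22)), Rational(16050, 4741)), 15959), -28237) = Add(Add(Add(Add(Add(-322, 7), Mul(19, -22)), Rational(16050, 4741)), 15959), -28237) = Add(Add(Add(Add(-315, -418), Rational(16050, 4741)), 15959), -28237) = Add(Add(Add(-733, Rational(16050, 4741)), 15959), -28237) = Add(Add(Rational(-3459103, 4741), 15959), -28237) = Add(Rational(72202516, 4741), -28237) = Rational(-61669101, 4741)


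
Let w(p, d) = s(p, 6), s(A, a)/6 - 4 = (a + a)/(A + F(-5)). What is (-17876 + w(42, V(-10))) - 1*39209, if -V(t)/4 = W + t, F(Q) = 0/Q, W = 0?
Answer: -399415/7 ≈ -57059.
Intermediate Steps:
F(Q) = 0
V(t) = -4*t (V(t) = -4*(0 + t) = -4*t)
s(A, a) = 24 + 12*a/A (s(A, a) = 24 + 6*((a + a)/(A + 0)) = 24 + 6*((2*a)/A) = 24 + 6*(2*a/A) = 24 + 12*a/A)
w(p, d) = 24 + 72/p (w(p, d) = 24 + 12*6/p = 24 + 72/p)
(-17876 + w(42, V(-10))) - 1*39209 = (-17876 + (24 + 72/42)) - 1*39209 = (-17876 + (24 + 72*(1/42))) - 39209 = (-17876 + (24 + 12/7)) - 39209 = (-17876 + 180/7) - 39209 = -124952/7 - 39209 = -399415/7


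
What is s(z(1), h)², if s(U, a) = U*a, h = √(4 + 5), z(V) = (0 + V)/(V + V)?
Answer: 9/4 ≈ 2.2500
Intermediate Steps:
z(V) = ½ (z(V) = V/((2*V)) = V*(1/(2*V)) = ½)
h = 3 (h = √9 = 3)
s(z(1), h)² = ((½)*3)² = (3/2)² = 9/4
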